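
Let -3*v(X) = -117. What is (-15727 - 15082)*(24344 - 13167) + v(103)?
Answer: -344352154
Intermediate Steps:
v(X) = 39 (v(X) = -⅓*(-117) = 39)
(-15727 - 15082)*(24344 - 13167) + v(103) = (-15727 - 15082)*(24344 - 13167) + 39 = -30809*11177 + 39 = -344352193 + 39 = -344352154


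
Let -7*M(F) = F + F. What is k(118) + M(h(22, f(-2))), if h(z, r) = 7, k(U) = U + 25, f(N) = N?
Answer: 141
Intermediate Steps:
k(U) = 25 + U
M(F) = -2*F/7 (M(F) = -(F + F)/7 = -2*F/7)
k(118) + M(h(22, f(-2))) = (25 + 118) - 2/7*7 = 143 - 2 = 141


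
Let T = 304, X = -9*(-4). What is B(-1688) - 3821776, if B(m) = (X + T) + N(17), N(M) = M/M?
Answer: -3821435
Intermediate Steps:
X = 36
N(M) = 1
B(m) = 341 (B(m) = (36 + 304) + 1 = 340 + 1 = 341)
B(-1688) - 3821776 = 341 - 3821776 = -3821435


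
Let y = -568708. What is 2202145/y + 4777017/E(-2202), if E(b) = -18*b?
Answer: 54780074267/469610631 ≈ 116.65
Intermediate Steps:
2202145/y + 4777017/E(-2202) = 2202145/(-568708) + 4777017/((-18*(-2202))) = 2202145*(-1/568708) + 4777017/39636 = -2202145/568708 + 4777017*(1/39636) = -2202145/568708 + 1592339/13212 = 54780074267/469610631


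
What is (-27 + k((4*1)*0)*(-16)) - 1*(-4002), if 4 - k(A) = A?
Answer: 3911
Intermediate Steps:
k(A) = 4 - A
(-27 + k((4*1)*0)*(-16)) - 1*(-4002) = (-27 + (4 - 4*1*0)*(-16)) - 1*(-4002) = (-27 + (4 - 4*0)*(-16)) + 4002 = (-27 + (4 - 1*0)*(-16)) + 4002 = (-27 + (4 + 0)*(-16)) + 4002 = (-27 + 4*(-16)) + 4002 = (-27 - 64) + 4002 = -91 + 4002 = 3911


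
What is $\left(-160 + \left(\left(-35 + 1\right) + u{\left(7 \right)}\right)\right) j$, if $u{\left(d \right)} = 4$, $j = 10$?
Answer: $-1900$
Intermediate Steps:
$\left(-160 + \left(\left(-35 + 1\right) + u{\left(7 \right)}\right)\right) j = \left(-160 + \left(\left(-35 + 1\right) + 4\right)\right) 10 = \left(-160 + \left(-34 + 4\right)\right) 10 = \left(-160 - 30\right) 10 = \left(-190\right) 10 = -1900$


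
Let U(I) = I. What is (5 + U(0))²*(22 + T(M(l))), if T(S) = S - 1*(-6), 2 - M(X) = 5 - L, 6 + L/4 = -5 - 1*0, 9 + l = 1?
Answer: -475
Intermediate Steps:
l = -8 (l = -9 + 1 = -8)
L = -44 (L = -24 + 4*(-5 - 1*0) = -24 + 4*(-5 + 0) = -24 + 4*(-5) = -24 - 20 = -44)
M(X) = -47 (M(X) = 2 - (5 - 1*(-44)) = 2 - (5 + 44) = 2 - 1*49 = 2 - 49 = -47)
T(S) = 6 + S (T(S) = S + 6 = 6 + S)
(5 + U(0))²*(22 + T(M(l))) = (5 + 0)²*(22 + (6 - 47)) = 5²*(22 - 41) = 25*(-19) = -475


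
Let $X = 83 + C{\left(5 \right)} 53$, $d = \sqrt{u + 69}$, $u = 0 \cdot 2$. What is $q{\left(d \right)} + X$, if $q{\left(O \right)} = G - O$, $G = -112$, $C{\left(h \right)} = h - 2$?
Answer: $130 - \sqrt{69} \approx 121.69$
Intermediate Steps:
$C{\left(h \right)} = -2 + h$ ($C{\left(h \right)} = h - 2 = -2 + h$)
$u = 0$
$d = \sqrt{69}$ ($d = \sqrt{0 + 69} = \sqrt{69} \approx 8.3066$)
$q{\left(O \right)} = -112 - O$
$X = 242$ ($X = 83 + \left(-2 + 5\right) 53 = 83 + 3 \cdot 53 = 83 + 159 = 242$)
$q{\left(d \right)} + X = \left(-112 - \sqrt{69}\right) + 242 = 130 - \sqrt{69}$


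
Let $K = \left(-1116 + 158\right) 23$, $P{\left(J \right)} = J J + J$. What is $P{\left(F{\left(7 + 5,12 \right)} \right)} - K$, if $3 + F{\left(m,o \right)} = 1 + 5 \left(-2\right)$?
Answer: $22166$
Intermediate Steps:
$F{\left(m,o \right)} = -12$ ($F{\left(m,o \right)} = -3 + \left(1 + 5 \left(-2\right)\right) = -3 + \left(1 - 10\right) = -3 - 9 = -12$)
$P{\left(J \right)} = J + J^{2}$ ($P{\left(J \right)} = J^{2} + J = J + J^{2}$)
$K = -22034$ ($K = \left(-958\right) 23 = -22034$)
$P{\left(F{\left(7 + 5,12 \right)} \right)} - K = - 12 \left(1 - 12\right) - -22034 = \left(-12\right) \left(-11\right) + 22034 = 132 + 22034 = 22166$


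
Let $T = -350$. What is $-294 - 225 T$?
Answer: $78456$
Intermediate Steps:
$-294 - 225 T = -294 - -78750 = -294 + 78750 = 78456$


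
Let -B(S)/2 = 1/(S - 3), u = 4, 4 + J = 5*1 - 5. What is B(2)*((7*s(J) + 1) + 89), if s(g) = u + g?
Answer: 180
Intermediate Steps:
J = -4 (J = -4 + (5*1 - 5) = -4 + (5 - 5) = -4 + 0 = -4)
s(g) = 4 + g
B(S) = -2/(-3 + S) (B(S) = -2/(S - 3) = -2/(-3 + S))
B(2)*((7*s(J) + 1) + 89) = (-2/(-3 + 2))*((7*(4 - 4) + 1) + 89) = (-2/(-1))*((7*0 + 1) + 89) = (-2*(-1))*((0 + 1) + 89) = 2*(1 + 89) = 2*90 = 180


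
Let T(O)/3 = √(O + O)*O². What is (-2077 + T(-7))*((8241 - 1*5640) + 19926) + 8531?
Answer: -46780048 + 3311469*I*√14 ≈ -4.678e+7 + 1.239e+7*I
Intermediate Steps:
T(O) = 3*√2*O^(5/2) (T(O) = 3*(√(O + O)*O²) = 3*(√(2*O)*O²) = 3*((√2*√O)*O²) = 3*(√2*O^(5/2)) = 3*√2*O^(5/2))
(-2077 + T(-7))*((8241 - 1*5640) + 19926) + 8531 = (-2077 + 3*√2*(-7)^(5/2))*((8241 - 1*5640) + 19926) + 8531 = (-2077 + 3*√2*(49*I*√7))*((8241 - 5640) + 19926) + 8531 = (-2077 + 147*I*√14)*(2601 + 19926) + 8531 = (-2077 + 147*I*√14)*22527 + 8531 = (-46788579 + 3311469*I*√14) + 8531 = -46780048 + 3311469*I*√14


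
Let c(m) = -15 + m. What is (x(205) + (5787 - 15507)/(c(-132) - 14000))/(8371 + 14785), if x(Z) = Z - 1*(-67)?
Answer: 964426/81896983 ≈ 0.011776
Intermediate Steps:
x(Z) = 67 + Z (x(Z) = Z + 67 = 67 + Z)
(x(205) + (5787 - 15507)/(c(-132) - 14000))/(8371 + 14785) = ((67 + 205) + (5787 - 15507)/((-15 - 132) - 14000))/(8371 + 14785) = (272 - 9720/(-147 - 14000))/23156 = (272 - 9720/(-14147))*(1/23156) = (272 - 9720*(-1/14147))*(1/23156) = (272 + 9720/14147)*(1/23156) = (3857704/14147)*(1/23156) = 964426/81896983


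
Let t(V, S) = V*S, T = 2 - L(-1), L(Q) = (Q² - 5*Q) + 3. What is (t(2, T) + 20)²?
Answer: 36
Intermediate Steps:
L(Q) = 3 + Q² - 5*Q
T = -7 (T = 2 - (3 + (-1)² - 5*(-1)) = 2 - (3 + 1 + 5) = 2 - 1*9 = 2 - 9 = -7)
t(V, S) = S*V
(t(2, T) + 20)² = (-7*2 + 20)² = (-14 + 20)² = 6² = 36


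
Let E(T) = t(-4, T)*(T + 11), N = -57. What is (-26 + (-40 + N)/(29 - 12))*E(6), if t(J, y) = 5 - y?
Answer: 539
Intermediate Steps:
E(T) = (5 - T)*(11 + T) (E(T) = (5 - T)*(T + 11) = (5 - T)*(11 + T))
(-26 + (-40 + N)/(29 - 12))*E(6) = (-26 + (-40 - 57)/(29 - 12))*(-(-5 + 6)*(11 + 6)) = (-26 - 97/17)*(-1*1*17) = (-26 - 97*1/17)*(-17) = (-26 - 97/17)*(-17) = -539/17*(-17) = 539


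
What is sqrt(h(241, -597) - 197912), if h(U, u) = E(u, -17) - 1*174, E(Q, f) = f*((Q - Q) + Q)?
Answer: I*sqrt(187937) ≈ 433.52*I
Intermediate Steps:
E(Q, f) = Q*f (E(Q, f) = f*(0 + Q) = f*Q = Q*f)
h(U, u) = -174 - 17*u (h(U, u) = u*(-17) - 1*174 = -17*u - 174 = -174 - 17*u)
sqrt(h(241, -597) - 197912) = sqrt((-174 - 17*(-597)) - 197912) = sqrt((-174 + 10149) - 197912) = sqrt(9975 - 197912) = sqrt(-187937) = I*sqrt(187937)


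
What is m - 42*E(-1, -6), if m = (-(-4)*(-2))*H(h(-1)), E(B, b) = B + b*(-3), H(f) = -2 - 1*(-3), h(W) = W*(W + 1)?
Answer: -722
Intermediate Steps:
h(W) = W*(1 + W)
H(f) = 1 (H(f) = -2 + 3 = 1)
E(B, b) = B - 3*b
m = -8 (m = -(-4)*(-2)*1 = -4*2*1 = -8*1 = -8)
m - 42*E(-1, -6) = -8 - 42*(-1 - 3*(-6)) = -8 - 42*(-1 + 18) = -8 - 42*17 = -8 - 1*714 = -8 - 714 = -722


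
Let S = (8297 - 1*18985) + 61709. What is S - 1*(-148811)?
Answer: 199832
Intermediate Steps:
S = 51021 (S = (8297 - 18985) + 61709 = -10688 + 61709 = 51021)
S - 1*(-148811) = 51021 - 1*(-148811) = 51021 + 148811 = 199832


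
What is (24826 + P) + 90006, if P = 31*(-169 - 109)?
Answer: 106214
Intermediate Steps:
P = -8618 (P = 31*(-278) = -8618)
(24826 + P) + 90006 = (24826 - 8618) + 90006 = 16208 + 90006 = 106214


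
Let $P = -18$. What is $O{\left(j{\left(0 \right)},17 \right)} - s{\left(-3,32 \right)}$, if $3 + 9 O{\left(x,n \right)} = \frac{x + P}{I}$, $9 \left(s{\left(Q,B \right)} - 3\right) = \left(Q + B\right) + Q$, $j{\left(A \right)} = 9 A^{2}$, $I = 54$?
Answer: $- \frac{169}{27} \approx -6.2593$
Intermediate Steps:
$s{\left(Q,B \right)} = 3 + \frac{B}{9} + \frac{2 Q}{9}$ ($s{\left(Q,B \right)} = 3 + \frac{\left(Q + B\right) + Q}{9} = 3 + \frac{\left(B + Q\right) + Q}{9} = 3 + \frac{B + 2 Q}{9} = 3 + \left(\frac{B}{9} + \frac{2 Q}{9}\right) = 3 + \frac{B}{9} + \frac{2 Q}{9}$)
$O{\left(x,n \right)} = - \frac{10}{27} + \frac{x}{486}$ ($O{\left(x,n \right)} = - \frac{1}{3} + \frac{\left(x - 18\right) \frac{1}{54}}{9} = - \frac{1}{3} + \frac{\left(-18 + x\right) \frac{1}{54}}{9} = - \frac{1}{3} + \frac{- \frac{1}{3} + \frac{x}{54}}{9} = - \frac{1}{3} + \left(- \frac{1}{27} + \frac{x}{486}\right) = - \frac{10}{27} + \frac{x}{486}$)
$O{\left(j{\left(0 \right)},17 \right)} - s{\left(-3,32 \right)} = \left(- \frac{10}{27} + \frac{9 \cdot 0^{2}}{486}\right) - \left(3 + \frac{1}{9} \cdot 32 + \frac{2}{9} \left(-3\right)\right) = \left(- \frac{10}{27} + \frac{9 \cdot 0}{486}\right) - \left(3 + \frac{32}{9} - \frac{2}{3}\right) = \left(- \frac{10}{27} + \frac{1}{486} \cdot 0\right) - \frac{53}{9} = \left(- \frac{10}{27} + 0\right) - \frac{53}{9} = - \frac{10}{27} - \frac{53}{9} = - \frac{169}{27}$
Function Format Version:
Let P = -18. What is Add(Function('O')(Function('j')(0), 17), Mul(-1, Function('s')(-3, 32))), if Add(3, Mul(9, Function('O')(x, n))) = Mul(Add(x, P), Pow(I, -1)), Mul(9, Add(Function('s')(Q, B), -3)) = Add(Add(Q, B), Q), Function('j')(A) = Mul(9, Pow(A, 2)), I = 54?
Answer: Rational(-169, 27) ≈ -6.2593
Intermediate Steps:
Function('s')(Q, B) = Add(3, Mul(Rational(1, 9), B), Mul(Rational(2, 9), Q)) (Function('s')(Q, B) = Add(3, Mul(Rational(1, 9), Add(Add(Q, B), Q))) = Add(3, Mul(Rational(1, 9), Add(Add(B, Q), Q))) = Add(3, Mul(Rational(1, 9), Add(B, Mul(2, Q)))) = Add(3, Add(Mul(Rational(1, 9), B), Mul(Rational(2, 9), Q))) = Add(3, Mul(Rational(1, 9), B), Mul(Rational(2, 9), Q)))
Function('O')(x, n) = Add(Rational(-10, 27), Mul(Rational(1, 486), x)) (Function('O')(x, n) = Add(Rational(-1, 3), Mul(Rational(1, 9), Mul(Add(x, -18), Pow(54, -1)))) = Add(Rational(-1, 3), Mul(Rational(1, 9), Mul(Add(-18, x), Rational(1, 54)))) = Add(Rational(-1, 3), Mul(Rational(1, 9), Add(Rational(-1, 3), Mul(Rational(1, 54), x)))) = Add(Rational(-1, 3), Add(Rational(-1, 27), Mul(Rational(1, 486), x))) = Add(Rational(-10, 27), Mul(Rational(1, 486), x)))
Add(Function('O')(Function('j')(0), 17), Mul(-1, Function('s')(-3, 32))) = Add(Add(Rational(-10, 27), Mul(Rational(1, 486), Mul(9, Pow(0, 2)))), Mul(-1, Add(3, Mul(Rational(1, 9), 32), Mul(Rational(2, 9), -3)))) = Add(Add(Rational(-10, 27), Mul(Rational(1, 486), Mul(9, 0))), Mul(-1, Add(3, Rational(32, 9), Rational(-2, 3)))) = Add(Add(Rational(-10, 27), Mul(Rational(1, 486), 0)), Mul(-1, Rational(53, 9))) = Add(Add(Rational(-10, 27), 0), Rational(-53, 9)) = Add(Rational(-10, 27), Rational(-53, 9)) = Rational(-169, 27)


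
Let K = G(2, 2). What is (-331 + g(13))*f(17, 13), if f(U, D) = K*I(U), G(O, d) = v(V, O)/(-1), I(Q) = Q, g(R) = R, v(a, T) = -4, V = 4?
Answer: -21624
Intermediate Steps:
G(O, d) = 4 (G(O, d) = -4/(-1) = -4*(-1) = 4)
K = 4
f(U, D) = 4*U
(-331 + g(13))*f(17, 13) = (-331 + 13)*(4*17) = -318*68 = -21624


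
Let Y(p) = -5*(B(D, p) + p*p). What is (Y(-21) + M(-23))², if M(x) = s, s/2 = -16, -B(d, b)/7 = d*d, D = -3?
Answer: 3694084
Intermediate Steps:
B(d, b) = -7*d² (B(d, b) = -7*d*d = -7*d²)
s = -32 (s = 2*(-16) = -32)
M(x) = -32
Y(p) = 315 - 5*p² (Y(p) = -5*(-7*(-3)² + p*p) = -5*(-7*9 + p²) = -5*(-63 + p²) = 315 - 5*p²)
(Y(-21) + M(-23))² = ((315 - 5*(-21)²) - 32)² = ((315 - 5*441) - 32)² = ((315 - 2205) - 32)² = (-1890 - 32)² = (-1922)² = 3694084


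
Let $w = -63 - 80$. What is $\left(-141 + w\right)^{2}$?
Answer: $80656$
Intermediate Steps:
$w = -143$ ($w = -63 - 80 = -143$)
$\left(-141 + w\right)^{2} = \left(-141 - 143\right)^{2} = \left(-284\right)^{2} = 80656$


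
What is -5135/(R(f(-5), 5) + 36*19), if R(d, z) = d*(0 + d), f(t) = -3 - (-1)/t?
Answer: -128375/17356 ≈ -7.3966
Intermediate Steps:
f(t) = -3 + 1/t
R(d, z) = d² (R(d, z) = d*d = d²)
-5135/(R(f(-5), 5) + 36*19) = -5135/((-3 + 1/(-5))² + 36*19) = -5135/((-3 - ⅕)² + 684) = -5135/((-16/5)² + 684) = -5135/(256/25 + 684) = -5135/17356/25 = -5135*25/17356 = -128375/17356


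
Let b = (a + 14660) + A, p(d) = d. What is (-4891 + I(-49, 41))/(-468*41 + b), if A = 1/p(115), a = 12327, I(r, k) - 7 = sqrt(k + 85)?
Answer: -93610/149481 + 115*sqrt(14)/298962 ≈ -0.62479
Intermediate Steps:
I(r, k) = 7 + sqrt(85 + k) (I(r, k) = 7 + sqrt(k + 85) = 7 + sqrt(85 + k))
A = 1/115 ≈ 0.0086956
b = 3103506/115 (b = (12327 + 14660) + 1/115 = 26987 + 1/115 = 3103506/115 ≈ 26987.)
(-4891 + I(-49, 41))/(-468*41 + b) = (-4891 + (7 + sqrt(85 + 41)))/(-468*41 + 3103506/115) = (-4891 + (7 + sqrt(126)))/(-19188 + 3103506/115) = (-4891 + (7 + 3*sqrt(14)))/(896886/115) = (-4884 + 3*sqrt(14))*(115/896886) = -93610/149481 + 115*sqrt(14)/298962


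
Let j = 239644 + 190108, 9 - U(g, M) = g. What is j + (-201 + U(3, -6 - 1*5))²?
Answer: 467777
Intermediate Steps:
U(g, M) = 9 - g
j = 429752
j + (-201 + U(3, -6 - 1*5))² = 429752 + (-201 + (9 - 1*3))² = 429752 + (-201 + (9 - 3))² = 429752 + (-201 + 6)² = 429752 + (-195)² = 429752 + 38025 = 467777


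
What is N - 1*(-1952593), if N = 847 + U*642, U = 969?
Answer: 2575538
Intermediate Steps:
N = 622945 (N = 847 + 969*642 = 847 + 622098 = 622945)
N - 1*(-1952593) = 622945 - 1*(-1952593) = 622945 + 1952593 = 2575538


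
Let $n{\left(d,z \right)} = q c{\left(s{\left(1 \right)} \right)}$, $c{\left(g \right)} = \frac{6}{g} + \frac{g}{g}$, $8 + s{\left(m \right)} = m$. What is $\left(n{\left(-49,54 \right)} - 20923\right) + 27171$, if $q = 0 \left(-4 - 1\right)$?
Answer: $6248$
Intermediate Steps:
$s{\left(m \right)} = -8 + m$
$c{\left(g \right)} = 1 + \frac{6}{g}$ ($c{\left(g \right)} = \frac{6}{g} + 1 = 1 + \frac{6}{g}$)
$q = 0$ ($q = 0 \left(-5\right) = 0$)
$n{\left(d,z \right)} = 0$ ($n{\left(d,z \right)} = 0 \frac{6 + \left(-8 + 1\right)}{-8 + 1} = 0 \frac{6 - 7}{-7} = 0 \left(\left(- \frac{1}{7}\right) \left(-1\right)\right) = 0 \cdot \frac{1}{7} = 0$)
$\left(n{\left(-49,54 \right)} - 20923\right) + 27171 = \left(0 - 20923\right) + 27171 = -20923 + 27171 = 6248$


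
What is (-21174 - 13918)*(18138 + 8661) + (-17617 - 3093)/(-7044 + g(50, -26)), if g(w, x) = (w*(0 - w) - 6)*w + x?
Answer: -12448478632325/13237 ≈ -9.4043e+8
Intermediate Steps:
g(w, x) = x + w*(-6 - w²) (g(w, x) = (w*(-w) - 6)*w + x = (-w² - 6)*w + x = (-6 - w²)*w + x = w*(-6 - w²) + x = x + w*(-6 - w²))
(-21174 - 13918)*(18138 + 8661) + (-17617 - 3093)/(-7044 + g(50, -26)) = (-21174 - 13918)*(18138 + 8661) + (-17617 - 3093)/(-7044 + (-26 - 1*50³ - 6*50)) = -35092*26799 - 20710/(-7044 + (-26 - 1*125000 - 300)) = -940430508 - 20710/(-7044 + (-26 - 125000 - 300)) = -940430508 - 20710/(-7044 - 125326) = -940430508 - 20710/(-132370) = -940430508 - 20710*(-1/132370) = -940430508 + 2071/13237 = -12448478632325/13237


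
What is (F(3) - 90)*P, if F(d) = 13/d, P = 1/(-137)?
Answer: 257/411 ≈ 0.62530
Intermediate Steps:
P = -1/137 ≈ -0.0072993
(F(3) - 90)*P = (13/3 - 90)*(-1/137) = -257/3*(-1/137) = 257/411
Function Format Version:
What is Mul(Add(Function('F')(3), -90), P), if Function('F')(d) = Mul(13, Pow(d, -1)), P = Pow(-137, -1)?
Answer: Rational(257, 411) ≈ 0.62530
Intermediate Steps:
P = Rational(-1, 137) ≈ -0.0072993
Mul(Add(Function('F')(3), -90), P) = Mul(Add(Mul(13, Pow(3, -1)), -90), Rational(-1, 137)) = Mul(Add(Mul(13, Rational(1, 3)), -90), Rational(-1, 137)) = Mul(Add(Rational(13, 3), -90), Rational(-1, 137)) = Mul(Rational(-257, 3), Rational(-1, 137)) = Rational(257, 411)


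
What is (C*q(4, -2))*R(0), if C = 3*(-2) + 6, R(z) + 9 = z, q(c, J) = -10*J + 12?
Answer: 0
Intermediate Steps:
q(c, J) = 12 - 10*J
R(z) = -9 + z
C = 0 (C = -6 + 6 = 0)
(C*q(4, -2))*R(0) = (0*(12 - 10*(-2)))*(-9 + 0) = (0*(12 + 20))*(-9) = (0*32)*(-9) = 0*(-9) = 0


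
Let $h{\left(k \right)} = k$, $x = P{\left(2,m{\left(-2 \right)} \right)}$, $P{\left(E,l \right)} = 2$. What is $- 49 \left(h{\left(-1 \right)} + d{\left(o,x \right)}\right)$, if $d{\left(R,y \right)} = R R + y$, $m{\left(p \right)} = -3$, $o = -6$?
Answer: $-1813$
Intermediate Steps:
$x = 2$
$d{\left(R,y \right)} = y + R^{2}$ ($d{\left(R,y \right)} = R^{2} + y = y + R^{2}$)
$- 49 \left(h{\left(-1 \right)} + d{\left(o,x \right)}\right) = - 49 \left(-1 + \left(2 + \left(-6\right)^{2}\right)\right) = - 49 \left(-1 + \left(2 + 36\right)\right) = - 49 \left(-1 + 38\right) = \left(-49\right) 37 = -1813$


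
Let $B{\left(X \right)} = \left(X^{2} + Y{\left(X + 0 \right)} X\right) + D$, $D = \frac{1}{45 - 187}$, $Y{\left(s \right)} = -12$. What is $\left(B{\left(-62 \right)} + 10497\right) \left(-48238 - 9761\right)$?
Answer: $- \frac{124237859931}{142} \approx -8.7491 \cdot 10^{8}$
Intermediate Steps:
$D = - \frac{1}{142}$ ($D = \frac{1}{-142} = - \frac{1}{142} \approx -0.0070423$)
$B{\left(X \right)} = - \frac{1}{142} + X^{2} - 12 X$ ($B{\left(X \right)} = \left(X^{2} - 12 X\right) - \frac{1}{142} = - \frac{1}{142} + X^{2} - 12 X$)
$\left(B{\left(-62 \right)} + 10497\right) \left(-48238 - 9761\right) = \left(\left(- \frac{1}{142} + \left(-62\right)^{2} - -744\right) + 10497\right) \left(-48238 - 9761\right) = \left(\left(- \frac{1}{142} + 3844 + 744\right) + 10497\right) \left(-57999\right) = \left(\frac{651495}{142} + 10497\right) \left(-57999\right) = \frac{2142069}{142} \left(-57999\right) = - \frac{124237859931}{142}$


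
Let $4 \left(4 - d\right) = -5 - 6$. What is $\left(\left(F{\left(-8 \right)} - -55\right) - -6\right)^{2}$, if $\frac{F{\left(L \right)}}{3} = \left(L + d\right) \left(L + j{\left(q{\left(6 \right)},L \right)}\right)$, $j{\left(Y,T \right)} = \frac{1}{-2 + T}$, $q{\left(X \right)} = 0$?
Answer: $\frac{534361}{64} \approx 8349.4$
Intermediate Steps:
$d = \frac{27}{4}$ ($d = 4 - \frac{-5 - 6}{4} = 4 - - \frac{11}{4} = 4 + \frac{11}{4} = \frac{27}{4} \approx 6.75$)
$F{\left(L \right)} = 3 \left(\frac{27}{4} + L\right) \left(L + \frac{1}{-2 + L}\right)$ ($F{\left(L \right)} = 3 \left(L + \frac{27}{4}\right) \left(L + \frac{1}{-2 + L}\right) = 3 \left(\frac{27}{4} + L\right) \left(L + \frac{1}{-2 + L}\right)$)
$\left(\left(F{\left(-8 \right)} - -55\right) - -6\right)^{2} = \left(\left(\frac{3 \left(27 - -400 + 4 \left(-8\right)^{3} + 19 \left(-8\right)^{2}\right)}{4 \left(-2 - 8\right)} - -55\right) - -6\right)^{2} = \left(\left(\frac{3 \left(27 + 400 + 4 \left(-512\right) + 19 \cdot 64\right)}{4 \left(-10\right)} + 55\right) + 6\right)^{2} = \left(\left(\frac{3}{4} \left(- \frac{1}{10}\right) \left(27 + 400 - 2048 + 1216\right) + 55\right) + 6\right)^{2} = \left(\left(\frac{3}{4} \left(- \frac{1}{10}\right) \left(-405\right) + 55\right) + 6\right)^{2} = \left(\left(\frac{243}{8} + 55\right) + 6\right)^{2} = \left(\frac{683}{8} + 6\right)^{2} = \left(\frac{731}{8}\right)^{2} = \frac{534361}{64}$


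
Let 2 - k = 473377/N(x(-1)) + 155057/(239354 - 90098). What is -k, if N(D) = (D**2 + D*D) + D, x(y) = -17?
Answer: 23524626419/27910872 ≈ 842.85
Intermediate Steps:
N(D) = D + 2*D**2 (N(D) = (D**2 + D**2) + D = 2*D**2 + D = D + 2*D**2)
k = -23524626419/27910872 (k = 2 - (473377/((-17*(1 + 2*(-17)))) + 155057/(239354 - 90098)) = 2 - (473377/((-17*(1 - 34))) + 155057/149256) = 2 - (473377/((-17*(-33))) + 155057*(1/149256)) = 2 - (473377/561 + 155057/149256) = 2 - 1*23580448163/27910872 = 2 - 23580448163/27910872 = -23524626419/27910872 ≈ -842.85)
-k = -1*(-23524626419/27910872) = 23524626419/27910872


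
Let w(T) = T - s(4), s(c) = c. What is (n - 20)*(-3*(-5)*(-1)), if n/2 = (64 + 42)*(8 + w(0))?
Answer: -12420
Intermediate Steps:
w(T) = -4 + T (w(T) = T - 1*4 = T - 4 = -4 + T)
n = 848 (n = 2*((64 + 42)*(8 + (-4 + 0))) = 2*(106*(8 - 4)) = 2*(106*4) = 2*424 = 848)
(n - 20)*(-3*(-5)*(-1)) = (848 - 20)*(-3*(-5)*(-1)) = 828*(15*(-1)) = 828*(-15) = -12420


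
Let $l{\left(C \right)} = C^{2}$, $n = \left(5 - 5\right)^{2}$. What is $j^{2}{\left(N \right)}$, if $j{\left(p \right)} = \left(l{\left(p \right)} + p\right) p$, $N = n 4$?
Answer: $0$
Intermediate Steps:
$n = 0$ ($n = 0^{2} = 0$)
$N = 0$ ($N = 0 \cdot 4 = 0$)
$j{\left(p \right)} = p \left(p + p^{2}\right)$ ($j{\left(p \right)} = \left(p^{2} + p\right) p = \left(p + p^{2}\right) p = p \left(p + p^{2}\right)$)
$j^{2}{\left(N \right)} = \left(0^{2} \left(1 + 0\right)\right)^{2} = \left(0 \cdot 1\right)^{2} = 0^{2} = 0$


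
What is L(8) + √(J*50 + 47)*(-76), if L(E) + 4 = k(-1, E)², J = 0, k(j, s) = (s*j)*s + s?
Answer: 3132 - 76*√47 ≈ 2611.0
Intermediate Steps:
k(j, s) = s + j*s² (k(j, s) = (j*s)*s + s = j*s² + s = s + j*s²)
L(E) = -4 + E²*(1 - E)² (L(E) = -4 + (E*(1 - E))² = -4 + E²*(1 - E)²)
L(8) + √(J*50 + 47)*(-76) = (-4 + 8²*(-1 + 8)²) + √(0*50 + 47)*(-76) = (-4 + 64*7²) + √(0 + 47)*(-76) = (-4 + 64*49) + √47*(-76) = (-4 + 3136) - 76*√47 = 3132 - 76*√47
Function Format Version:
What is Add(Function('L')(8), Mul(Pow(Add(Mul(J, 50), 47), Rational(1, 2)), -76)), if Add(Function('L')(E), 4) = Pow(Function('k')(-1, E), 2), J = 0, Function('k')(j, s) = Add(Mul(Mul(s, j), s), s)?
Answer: Add(3132, Mul(-76, Pow(47, Rational(1, 2)))) ≈ 2611.0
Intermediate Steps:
Function('k')(j, s) = Add(s, Mul(j, Pow(s, 2))) (Function('k')(j, s) = Add(Mul(Mul(j, s), s), s) = Add(Mul(j, Pow(s, 2)), s) = Add(s, Mul(j, Pow(s, 2))))
Function('L')(E) = Add(-4, Mul(Pow(E, 2), Pow(Add(1, Mul(-1, E)), 2))) (Function('L')(E) = Add(-4, Pow(Mul(E, Add(1, Mul(-1, E))), 2)) = Add(-4, Mul(Pow(E, 2), Pow(Add(1, Mul(-1, E)), 2))))
Add(Function('L')(8), Mul(Pow(Add(Mul(J, 50), 47), Rational(1, 2)), -76)) = Add(Add(-4, Mul(Pow(8, 2), Pow(Add(-1, 8), 2))), Mul(Pow(Add(Mul(0, 50), 47), Rational(1, 2)), -76)) = Add(Add(-4, Mul(64, Pow(7, 2))), Mul(Pow(Add(0, 47), Rational(1, 2)), -76)) = Add(Add(-4, Mul(64, 49)), Mul(Pow(47, Rational(1, 2)), -76)) = Add(Add(-4, 3136), Mul(-76, Pow(47, Rational(1, 2)))) = Add(3132, Mul(-76, Pow(47, Rational(1, 2))))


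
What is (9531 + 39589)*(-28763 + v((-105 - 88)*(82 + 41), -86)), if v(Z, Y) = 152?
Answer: -1405372320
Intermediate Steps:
(9531 + 39589)*(-28763 + v((-105 - 88)*(82 + 41), -86)) = (9531 + 39589)*(-28763 + 152) = 49120*(-28611) = -1405372320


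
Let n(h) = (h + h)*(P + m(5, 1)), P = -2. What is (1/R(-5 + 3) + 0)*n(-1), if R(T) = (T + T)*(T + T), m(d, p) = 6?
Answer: -½ ≈ -0.50000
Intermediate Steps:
R(T) = 4*T² (R(T) = (2*T)*(2*T) = 4*T²)
n(h) = 8*h (n(h) = (h + h)*(-2 + 6) = (2*h)*4 = 8*h)
(1/R(-5 + 3) + 0)*n(-1) = (1/(4*(-5 + 3)²) + 0)*(8*(-1)) = (1/(4*(-2)²) + 0)*(-8) = (1/(4*4) + 0)*(-8) = (1/16 + 0)*(-8) = (1/16)*(-8) = -½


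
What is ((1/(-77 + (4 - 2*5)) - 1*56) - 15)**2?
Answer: 34739236/6889 ≈ 5042.7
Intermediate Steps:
((1/(-77 + (4 - 2*5)) - 1*56) - 15)**2 = ((1/(-77 + (4 - 10)) - 56) - 15)**2 = ((1/(-77 - 6) - 56) - 15)**2 = ((1/(-83) - 56) - 15)**2 = ((-1/83 - 56) - 15)**2 = (-4649/83 - 15)**2 = (-5894/83)**2 = 34739236/6889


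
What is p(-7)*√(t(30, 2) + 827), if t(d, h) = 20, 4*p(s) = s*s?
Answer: 539*√7/4 ≈ 356.52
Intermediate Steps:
p(s) = s²/4 (p(s) = (s*s)/4 = s²/4)
p(-7)*√(t(30, 2) + 827) = ((¼)*(-7)²)*√(20 + 827) = ((¼)*49)*√847 = 49*(11*√7)/4 = 539*√7/4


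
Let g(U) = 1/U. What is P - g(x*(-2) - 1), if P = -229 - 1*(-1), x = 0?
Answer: -227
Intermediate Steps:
P = -228 (P = -229 + 1 = -228)
P - g(x*(-2) - 1) = -228 - 1/(0*(-2) - 1) = -228 - 1/(0 - 1) = -228 - 1/(-1) = -228 - 1*(-1) = -228 + 1 = -227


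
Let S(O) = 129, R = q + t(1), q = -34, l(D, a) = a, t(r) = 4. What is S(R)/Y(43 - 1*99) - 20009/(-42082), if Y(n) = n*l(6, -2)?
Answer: 3834793/2356592 ≈ 1.6273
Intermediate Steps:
R = -30 (R = -34 + 4 = -30)
Y(n) = -2*n (Y(n) = n*(-2) = -2*n)
S(R)/Y(43 - 1*99) - 20009/(-42082) = 129/((-2*(43 - 1*99))) - 20009/(-42082) = 129/((-2*(43 - 99))) - 20009*(-1/42082) = 129/((-2*(-56))) + 20009/42082 = 129/112 + 20009/42082 = 3834793/2356592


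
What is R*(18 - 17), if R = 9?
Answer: 9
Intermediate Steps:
R*(18 - 17) = 9*(18 - 17) = 9*1 = 9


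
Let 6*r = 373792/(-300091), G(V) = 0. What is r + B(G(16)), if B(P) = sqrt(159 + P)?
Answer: -186896/900273 + sqrt(159) ≈ 12.402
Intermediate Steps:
r = -186896/900273 (r = (373792/(-300091))/6 = (373792*(-1/300091))/6 = (1/6)*(-373792/300091) = -186896/900273 ≈ -0.20760)
r + B(G(16)) = -186896/900273 + sqrt(159 + 0) = -186896/900273 + sqrt(159)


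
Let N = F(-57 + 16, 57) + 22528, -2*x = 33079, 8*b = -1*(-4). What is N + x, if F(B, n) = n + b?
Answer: 6046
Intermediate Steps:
b = 1/2 (b = (-1*(-4))/8 = (1/8)*4 = 1/2 ≈ 0.50000)
F(B, n) = 1/2 + n (F(B, n) = n + 1/2 = 1/2 + n)
x = -33079/2 (x = -1/2*33079 = -33079/2 ≈ -16540.)
N = 45171/2 (N = (1/2 + 57) + 22528 = 115/2 + 22528 = 45171/2 ≈ 22586.)
N + x = 45171/2 - 33079/2 = 6046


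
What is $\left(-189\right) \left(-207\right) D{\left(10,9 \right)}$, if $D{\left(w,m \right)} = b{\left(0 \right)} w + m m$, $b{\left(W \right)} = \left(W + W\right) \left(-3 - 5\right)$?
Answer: $3168963$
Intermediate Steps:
$b{\left(W \right)} = - 16 W$ ($b{\left(W \right)} = 2 W \left(-8\right) = - 16 W$)
$D{\left(w,m \right)} = m^{2}$ ($D{\left(w,m \right)} = \left(-16\right) 0 w + m m = 0 w + m^{2} = 0 + m^{2} = m^{2}$)
$\left(-189\right) \left(-207\right) D{\left(10,9 \right)} = \left(-189\right) \left(-207\right) 9^{2} = 39123 \cdot 81 = 3168963$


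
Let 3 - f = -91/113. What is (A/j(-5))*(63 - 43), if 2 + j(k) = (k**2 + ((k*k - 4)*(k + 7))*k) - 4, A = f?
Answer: -8600/21583 ≈ -0.39846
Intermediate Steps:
f = 430/113 (f = 3 - (-91)/113 = 3 - 1*(-91/113) = 3 + 91/113 = 430/113 ≈ 3.8053)
A = 430/113 ≈ 3.8053
j(k) = -6 + k**2 + k*(-4 + k**2)*(7 + k) (j(k) = -2 + ((k**2 + ((k*k - 4)*(k + 7))*k) - 4) = -2 + ((k**2 + ((k**2 - 4)*(7 + k))*k) - 4) = -2 + ((k**2 + ((-4 + k**2)*(7 + k))*k) - 4) = -2 + ((k**2 + k*(-4 + k**2)*(7 + k)) - 4) = -2 + (-4 + k**2 + k*(-4 + k**2)*(7 + k)) = -6 + k**2 + k*(-4 + k**2)*(7 + k))
(A/j(-5))*(63 - 43) = (430/(113*(-6 + (-5)**4 - 28*(-5) - 3*(-5)**2 + 7*(-5)**3)))*(63 - 43) = (430/(113*(-6 + 625 + 140 - 3*25 + 7*(-125))))*20 = (430/(113*(-6 + 625 + 140 - 75 - 875)))*20 = ((430/113)/(-191))*20 = ((430/113)*(-1/191))*20 = -430/21583*20 = -8600/21583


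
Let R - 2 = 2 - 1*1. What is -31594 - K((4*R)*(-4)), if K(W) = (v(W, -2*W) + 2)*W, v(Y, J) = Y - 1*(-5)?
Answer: -33562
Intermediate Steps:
v(Y, J) = 5 + Y (v(Y, J) = Y + 5 = 5 + Y)
R = 3 (R = 2 + (2 - 1*1) = 2 + (2 - 1) = 2 + 1 = 3)
K(W) = W*(7 + W) (K(W) = ((5 + W) + 2)*W = (7 + W)*W = W*(7 + W))
-31594 - K((4*R)*(-4)) = -31594 - (4*3)*(-4)*(7 + (4*3)*(-4)) = -31594 - 12*(-4)*(7 + 12*(-4)) = -31594 - (-48)*(7 - 48) = -31594 - (-48)*(-41) = -31594 - 1*1968 = -31594 - 1968 = -33562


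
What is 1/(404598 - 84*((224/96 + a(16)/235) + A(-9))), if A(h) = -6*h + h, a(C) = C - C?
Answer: 1/400622 ≈ 2.4961e-6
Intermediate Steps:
a(C) = 0
A(h) = -5*h
1/(404598 - 84*((224/96 + a(16)/235) + A(-9))) = 1/(404598 - 84*((224/96 + 0/235) - 5*(-9))) = 1/(404598 - 84*((224*(1/96) + 0*(1/235)) + 45)) = 1/(404598 - 84*((7/3 + 0) + 45)) = 1/(404598 - 84*(7/3 + 45)) = 1/(404598 - 84*142/3) = 1/(404598 - 3976) = 1/400622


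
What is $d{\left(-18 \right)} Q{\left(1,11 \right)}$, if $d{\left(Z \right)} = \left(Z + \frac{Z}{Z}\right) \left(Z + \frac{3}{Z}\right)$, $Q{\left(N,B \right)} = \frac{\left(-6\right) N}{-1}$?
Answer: $1853$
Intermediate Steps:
$Q{\left(N,B \right)} = 6 N$ ($Q{\left(N,B \right)} = - 6 N \left(-1\right) = 6 N$)
$d{\left(Z \right)} = \left(1 + Z\right) \left(Z + \frac{3}{Z}\right)$ ($d{\left(Z \right)} = \left(Z + 1\right) \left(Z + \frac{3}{Z}\right) = \left(1 + Z\right) \left(Z + \frac{3}{Z}\right)$)
$d{\left(-18 \right)} Q{\left(1,11 \right)} = \left(3 - 18 + \left(-18\right)^{2} + \frac{3}{-18}\right) 6 \cdot 1 = \left(3 - 18 + 324 + 3 \left(- \frac{1}{18}\right)\right) 6 = \left(3 - 18 + 324 - \frac{1}{6}\right) 6 = \frac{1853}{6} \cdot 6 = 1853$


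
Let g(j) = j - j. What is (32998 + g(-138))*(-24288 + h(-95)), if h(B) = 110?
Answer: -797825644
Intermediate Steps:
g(j) = 0
(32998 + g(-138))*(-24288 + h(-95)) = (32998 + 0)*(-24288 + 110) = 32998*(-24178) = -797825644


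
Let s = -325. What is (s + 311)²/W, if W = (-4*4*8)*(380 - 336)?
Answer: -49/1408 ≈ -0.034801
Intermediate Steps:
W = -5632 (W = -16*8*44 = -128*44 = -5632)
(s + 311)²/W = (-325 + 311)²/(-5632) = (-14)²*(-1/5632) = 196*(-1/5632) = -49/1408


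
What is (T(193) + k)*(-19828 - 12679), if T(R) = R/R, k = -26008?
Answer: 845409549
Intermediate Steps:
T(R) = 1
(T(193) + k)*(-19828 - 12679) = (1 - 26008)*(-19828 - 12679) = -26007*(-32507) = 845409549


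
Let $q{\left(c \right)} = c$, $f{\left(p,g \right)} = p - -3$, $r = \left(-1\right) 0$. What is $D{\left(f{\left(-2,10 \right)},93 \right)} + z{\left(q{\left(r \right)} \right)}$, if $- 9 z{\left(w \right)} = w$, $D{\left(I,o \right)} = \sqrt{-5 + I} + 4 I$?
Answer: $4 + 2 i \approx 4.0 + 2.0 i$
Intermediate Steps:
$r = 0$
$f{\left(p,g \right)} = 3 + p$ ($f{\left(p,g \right)} = p + 3 = 3 + p$)
$z{\left(w \right)} = - \frac{w}{9}$
$D{\left(f{\left(-2,10 \right)},93 \right)} + z{\left(q{\left(r \right)} \right)} = \left(\sqrt{-5 + \left(3 - 2\right)} + 4 \left(3 - 2\right)\right) - 0 = \left(\sqrt{-5 + 1} + 4 \cdot 1\right) + 0 = \left(\sqrt{-4} + 4\right) + 0 = \left(2 i + 4\right) + 0 = \left(4 + 2 i\right) + 0 = 4 + 2 i$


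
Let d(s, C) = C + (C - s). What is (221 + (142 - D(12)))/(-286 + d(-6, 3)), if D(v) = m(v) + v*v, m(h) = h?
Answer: -207/274 ≈ -0.75547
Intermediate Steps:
d(s, C) = -s + 2*C
D(v) = v + v² (D(v) = v + v*v = v + v²)
(221 + (142 - D(12)))/(-286 + d(-6, 3)) = (221 + (142 - 12*(1 + 12)))/(-286 + (-1*(-6) + 2*3)) = (221 + (142 - 12*13))/(-286 + (6 + 6)) = (221 + (142 - 1*156))/(-286 + 12) = (221 + (142 - 156))/(-274) = -(221 - 14)/274 = -1/274*207 = -207/274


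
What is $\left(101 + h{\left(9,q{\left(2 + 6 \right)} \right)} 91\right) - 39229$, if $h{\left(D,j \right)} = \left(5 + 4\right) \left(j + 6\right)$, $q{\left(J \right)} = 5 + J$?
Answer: $-23567$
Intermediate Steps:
$h{\left(D,j \right)} = 54 + 9 j$ ($h{\left(D,j \right)} = 9 \left(6 + j\right) = 54 + 9 j$)
$\left(101 + h{\left(9,q{\left(2 + 6 \right)} \right)} 91\right) - 39229 = \left(101 + \left(54 + 9 \left(5 + \left(2 + 6\right)\right)\right) 91\right) - 39229 = \left(101 + \left(54 + 9 \left(5 + 8\right)\right) 91\right) - 39229 = \left(101 + \left(54 + 9 \cdot 13\right) 91\right) - 39229 = \left(101 + \left(54 + 117\right) 91\right) - 39229 = \left(101 + 171 \cdot 91\right) - 39229 = \left(101 + 15561\right) - 39229 = 15662 - 39229 = -23567$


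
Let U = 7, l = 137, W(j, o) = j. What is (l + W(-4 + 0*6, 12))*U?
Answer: 931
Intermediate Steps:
(l + W(-4 + 0*6, 12))*U = (137 + (-4 + 0*6))*7 = (137 + (-4 + 0))*7 = (137 - 4)*7 = 133*7 = 931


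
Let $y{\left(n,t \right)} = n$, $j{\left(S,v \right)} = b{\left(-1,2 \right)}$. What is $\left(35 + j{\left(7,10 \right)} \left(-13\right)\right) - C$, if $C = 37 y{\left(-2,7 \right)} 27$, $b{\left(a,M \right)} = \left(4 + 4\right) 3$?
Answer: $1721$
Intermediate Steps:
$b{\left(a,M \right)} = 24$ ($b{\left(a,M \right)} = 8 \cdot 3 = 24$)
$j{\left(S,v \right)} = 24$
$C = -1998$ ($C = 37 \left(-2\right) 27 = \left(-74\right) 27 = -1998$)
$\left(35 + j{\left(7,10 \right)} \left(-13\right)\right) - C = \left(35 + 24 \left(-13\right)\right) - -1998 = \left(35 - 312\right) + 1998 = -277 + 1998 = 1721$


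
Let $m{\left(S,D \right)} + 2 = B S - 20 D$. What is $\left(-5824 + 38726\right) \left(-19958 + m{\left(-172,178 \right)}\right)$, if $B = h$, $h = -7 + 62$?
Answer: $-1085107960$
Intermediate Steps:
$h = 55$
$B = 55$
$m{\left(S,D \right)} = -2 - 20 D + 55 S$ ($m{\left(S,D \right)} = -2 - \left(- 55 S + 20 D\right) = -2 - 20 D + 55 S$)
$\left(-5824 + 38726\right) \left(-19958 + m{\left(-172,178 \right)}\right) = \left(-5824 + 38726\right) \left(-19958 - 13022\right) = 32902 \left(-19958 - 13022\right) = 32902 \left(-32980\right) = -1085107960$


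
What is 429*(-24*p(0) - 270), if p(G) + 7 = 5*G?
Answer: -43758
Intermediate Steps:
p(G) = -7 + 5*G
429*(-24*p(0) - 270) = 429*(-24*(-7 + 5*0) - 270) = 429*(-24*(-7 + 0) - 270) = 429*(-24*(-7) - 270) = 429*(168 - 270) = 429*(-102) = -43758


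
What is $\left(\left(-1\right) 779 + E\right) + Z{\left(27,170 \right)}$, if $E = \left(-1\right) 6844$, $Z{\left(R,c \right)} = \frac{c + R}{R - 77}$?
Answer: $- \frac{381347}{50} \approx -7626.9$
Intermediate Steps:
$Z{\left(R,c \right)} = \frac{R + c}{-77 + R}$
$E = -6844$
$\left(\left(-1\right) 779 + E\right) + Z{\left(27,170 \right)} = \left(\left(-1\right) 779 - 6844\right) + \frac{27 + 170}{-77 + 27} = \left(-779 - 6844\right) + \frac{1}{-50} \cdot 197 = -7623 - \frac{197}{50} = - \frac{381347}{50}$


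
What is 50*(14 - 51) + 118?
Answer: -1732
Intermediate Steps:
50*(14 - 51) + 118 = 50*(-37) + 118 = -1850 + 118 = -1732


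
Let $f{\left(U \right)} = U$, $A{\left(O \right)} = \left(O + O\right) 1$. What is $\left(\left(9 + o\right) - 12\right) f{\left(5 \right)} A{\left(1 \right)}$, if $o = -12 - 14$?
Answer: $-290$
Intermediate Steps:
$o = -26$
$A{\left(O \right)} = 2 O$ ($A{\left(O \right)} = 2 O 1 = 2 O$)
$\left(\left(9 + o\right) - 12\right) f{\left(5 \right)} A{\left(1 \right)} = \left(\left(9 - 26\right) - 12\right) 5 \cdot 2 \cdot 1 = \left(-17 - 12\right) 5 \cdot 2 = \left(-29\right) 5 \cdot 2 = \left(-145\right) 2 = -290$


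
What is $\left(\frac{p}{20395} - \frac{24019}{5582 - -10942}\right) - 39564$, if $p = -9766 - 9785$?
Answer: $- \frac{13334157084949}{337006980} \approx -39566.0$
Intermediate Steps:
$p = -19551$ ($p = -9766 - 9785 = -19551$)
$\left(\frac{p}{20395} - \frac{24019}{5582 - -10942}\right) - 39564 = \left(- \frac{19551}{20395} - \frac{24019}{5582 - -10942}\right) - 39564 = \left(\left(-19551\right) \frac{1}{20395} - \frac{24019}{5582 + 10942}\right) - 39564 = \left(- \frac{19551}{20395} - \frac{24019}{16524}\right) - 39564 = - \frac{812928229}{337006980} - 39564 = - \frac{13334157084949}{337006980}$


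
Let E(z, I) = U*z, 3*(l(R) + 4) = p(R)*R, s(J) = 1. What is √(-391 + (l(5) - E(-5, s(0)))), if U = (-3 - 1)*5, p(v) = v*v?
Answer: 4*I*√255/3 ≈ 21.292*I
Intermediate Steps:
p(v) = v²
l(R) = -4 + R³/3 (l(R) = -4 + (R²*R)/3 = -4 + R³/3)
U = -20 (U = -4*5 = -20)
E(z, I) = -20*z
√(-391 + (l(5) - E(-5, s(0)))) = √(-391 + ((-4 + (⅓)*5³) - (-20)*(-5))) = √(-391 + ((-4 + (⅓)*125) - 1*100)) = √(-391 + ((-4 + 125/3) - 100)) = √(-391 + (113/3 - 100)) = √(-391 - 187/3) = √(-1360/3) = 4*I*√255/3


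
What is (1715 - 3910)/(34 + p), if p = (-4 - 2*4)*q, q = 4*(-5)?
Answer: -2195/274 ≈ -8.0110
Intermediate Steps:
q = -20
p = 240 (p = (-4 - 2*4)*(-20) = (-4 - 8)*(-20) = -12*(-20) = 240)
(1715 - 3910)/(34 + p) = (1715 - 3910)/(34 + 240) = -2195/274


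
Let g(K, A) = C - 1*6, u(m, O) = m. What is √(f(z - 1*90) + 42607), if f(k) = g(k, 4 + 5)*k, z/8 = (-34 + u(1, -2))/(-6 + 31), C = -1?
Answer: √1082773/5 ≈ 208.11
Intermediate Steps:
z = -264/25 (z = 8*((-34 + 1)/(-6 + 31)) = 8*(-33/25) = -264/25 ≈ -10.560)
g(K, A) = -7 (g(K, A) = -1 - 1*6 = -1 - 6 = -7)
f(k) = -7*k
√(f(z - 1*90) + 42607) = √(-7*(-264/25 - 1*90) + 42607) = √(-7*(-264/25 - 90) + 42607) = √(-7*(-2514/25) + 42607) = √(17598/25 + 42607) = √(1082773/25) = √1082773/5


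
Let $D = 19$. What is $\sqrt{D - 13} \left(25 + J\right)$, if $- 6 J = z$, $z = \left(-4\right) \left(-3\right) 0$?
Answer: $25 \sqrt{6} \approx 61.237$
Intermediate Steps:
$z = 0$ ($z = 12 \cdot 0 = 0$)
$J = 0$ ($J = \left(- \frac{1}{6}\right) 0 = 0$)
$\sqrt{D - 13} \left(25 + J\right) = \sqrt{19 - 13} \left(25 + 0\right) = \sqrt{6} \cdot 25 = 25 \sqrt{6}$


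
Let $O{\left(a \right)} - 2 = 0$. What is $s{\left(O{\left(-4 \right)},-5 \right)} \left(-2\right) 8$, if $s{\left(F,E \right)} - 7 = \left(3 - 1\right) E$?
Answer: $48$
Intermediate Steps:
$O{\left(a \right)} = 2$ ($O{\left(a \right)} = 2 + 0 = 2$)
$s{\left(F,E \right)} = 7 + 2 E$ ($s{\left(F,E \right)} = 7 + \left(3 - 1\right) E = 7 + 2 E$)
$s{\left(O{\left(-4 \right)},-5 \right)} \left(-2\right) 8 = \left(7 + 2 \left(-5\right)\right) \left(-2\right) 8 = \left(7 - 10\right) \left(-2\right) 8 = \left(-3\right) \left(-2\right) 8 = 6 \cdot 8 = 48$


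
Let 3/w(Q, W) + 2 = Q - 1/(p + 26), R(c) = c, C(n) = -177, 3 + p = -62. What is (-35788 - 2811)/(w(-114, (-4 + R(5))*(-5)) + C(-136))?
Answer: 174583277/800688 ≈ 218.04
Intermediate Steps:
p = -65 (p = -3 - 62 = -65)
w(Q, W) = 3/(-77/39 + Q) (w(Q, W) = 3/(-2 + (Q - 1/(-65 + 26))) = 3/(-2 + (Q - 1/(-39))) = 3/(-2 + (Q - 1*(-1/39))) = 3/(-2 + (Q + 1/39)) = 3/(-2 + (1/39 + Q)) = 3/(-77/39 + Q))
(-35788 - 2811)/(w(-114, (-4 + R(5))*(-5)) + C(-136)) = (-35788 - 2811)/(117/(-77 + 39*(-114)) - 177) = -38599/(117/(-77 - 4446) - 177) = -38599/(117/(-4523) - 177) = -38599/(117*(-1/4523) - 177) = -38599/(-117/4523 - 177) = -38599/(-800688/4523) = -38599*(-4523/800688) = 174583277/800688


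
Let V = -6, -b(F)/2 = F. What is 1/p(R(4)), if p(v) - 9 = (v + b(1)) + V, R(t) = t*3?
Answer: 1/13 ≈ 0.076923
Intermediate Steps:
b(F) = -2*F
R(t) = 3*t
p(v) = 1 + v (p(v) = 9 + ((v - 2*1) - 6) = 9 + ((v - 2) - 6) = 9 + ((-2 + v) - 6) = 9 + (-8 + v) = 1 + v)
1/p(R(4)) = 1/(1 + 3*4) = 1/(1 + 12) = 1/13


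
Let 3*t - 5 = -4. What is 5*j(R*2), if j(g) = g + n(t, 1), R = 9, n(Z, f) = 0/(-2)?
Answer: 90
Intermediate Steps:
t = 1/3 (t = 5/3 + (1/3)*(-4) = 5/3 - 4/3 = 1/3 ≈ 0.33333)
n(Z, f) = 0 (n(Z, f) = 0*(-1/2) = 0)
j(g) = g (j(g) = g + 0 = g)
5*j(R*2) = 5*(9*2) = 5*18 = 90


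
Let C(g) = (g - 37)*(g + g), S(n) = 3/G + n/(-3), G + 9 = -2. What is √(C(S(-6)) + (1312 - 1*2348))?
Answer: 10*I*√1401/11 ≈ 34.027*I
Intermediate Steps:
G = -11 (G = -9 - 2 = -11)
S(n) = -3/11 - n/3 (S(n) = 3/(-11) + n/(-3) = 3*(-1/11) + n*(-⅓) = -3/11 - n/3)
C(g) = 2*g*(-37 + g) (C(g) = (-37 + g)*(2*g) = 2*g*(-37 + g))
√(C(S(-6)) + (1312 - 1*2348)) = √(2*(-3/11 - ⅓*(-6))*(-37 + (-3/11 - ⅓*(-6))) + (1312 - 1*2348)) = √(2*(-3/11 + 2)*(-37 + (-3/11 + 2)) + (1312 - 2348)) = √(2*(19/11)*(-37 + 19/11) - 1036) = √(2*(19/11)*(-388/11) - 1036) = √(-14744/121 - 1036) = √(-140100/121) = 10*I*√1401/11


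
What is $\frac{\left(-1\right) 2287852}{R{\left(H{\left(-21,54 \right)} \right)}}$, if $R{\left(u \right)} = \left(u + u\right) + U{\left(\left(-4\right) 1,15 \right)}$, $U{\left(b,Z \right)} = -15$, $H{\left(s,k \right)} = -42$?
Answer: $\frac{2287852}{99} \approx 23110.0$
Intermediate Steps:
$R{\left(u \right)} = -15 + 2 u$ ($R{\left(u \right)} = \left(u + u\right) - 15 = 2 u - 15 = -15 + 2 u$)
$\frac{\left(-1\right) 2287852}{R{\left(H{\left(-21,54 \right)} \right)}} = \frac{\left(-1\right) 2287852}{-15 + 2 \left(-42\right)} = - \frac{2287852}{-15 - 84} = - \frac{2287852}{-99} = \left(-2287852\right) \left(- \frac{1}{99}\right) = \frac{2287852}{99}$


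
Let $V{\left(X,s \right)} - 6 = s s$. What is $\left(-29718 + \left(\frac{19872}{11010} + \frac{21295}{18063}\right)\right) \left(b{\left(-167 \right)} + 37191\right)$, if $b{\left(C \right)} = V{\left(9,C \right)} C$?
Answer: $\frac{4551595301317613066}{33145605} \approx 1.3732 \cdot 10^{11}$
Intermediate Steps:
$V{\left(X,s \right)} = 6 + s^{2}$ ($V{\left(X,s \right)} = 6 + s s = 6 + s^{2}$)
$b{\left(C \right)} = C \left(6 + C^{2}\right)$ ($b{\left(C \right)} = \left(6 + C^{2}\right) C = C \left(6 + C^{2}\right)$)
$\left(-29718 + \left(\frac{19872}{11010} + \frac{21295}{18063}\right)\right) \left(b{\left(-167 \right)} + 37191\right) = \left(-29718 + \left(\frac{19872}{11010} + \frac{21295}{18063}\right)\right) \left(- 167 \left(6 + \left(-167\right)^{2}\right) + 37191\right) = \left(-29718 + \left(19872 \cdot \frac{1}{11010} + 21295 \cdot \frac{1}{18063}\right)\right) \left(- 167 \left(6 + 27889\right) + 37191\right) = \left(-29718 + \left(\frac{3312}{1835} + \frac{21295}{18063}\right)\right) \left(\left(-167\right) 27895 + 37191\right) = \left(-29718 + \frac{98900981}{33145605}\right) \left(-4658465 + 37191\right) = \left(- \frac{984922188409}{33145605}\right) \left(-4621274\right) = \frac{4551595301317613066}{33145605}$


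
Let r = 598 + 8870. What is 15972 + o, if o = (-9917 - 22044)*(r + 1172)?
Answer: -340049068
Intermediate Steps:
r = 9468
o = -340065040 (o = (-9917 - 22044)*(9468 + 1172) = -31961*10640 = -340065040)
15972 + o = 15972 - 340065040 = -340049068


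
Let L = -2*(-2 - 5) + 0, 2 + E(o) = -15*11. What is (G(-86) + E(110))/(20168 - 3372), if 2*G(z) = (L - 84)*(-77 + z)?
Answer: 213/646 ≈ 0.32972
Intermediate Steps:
E(o) = -167 (E(o) = -2 - 15*11 = -2 - 165 = -167)
L = 14 (L = -2*(-7) + 0 = 14 + 0 = 14)
G(z) = 2695 - 35*z (G(z) = ((14 - 84)*(-77 + z))/2 = (-70*(-77 + z))/2 = (5390 - 70*z)/2 = 2695 - 35*z)
(G(-86) + E(110))/(20168 - 3372) = ((2695 - 35*(-86)) - 167)/(20168 - 3372) = ((2695 + 3010) - 167)/16796 = (5705 - 167)*(1/16796) = 5538*(1/16796) = 213/646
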